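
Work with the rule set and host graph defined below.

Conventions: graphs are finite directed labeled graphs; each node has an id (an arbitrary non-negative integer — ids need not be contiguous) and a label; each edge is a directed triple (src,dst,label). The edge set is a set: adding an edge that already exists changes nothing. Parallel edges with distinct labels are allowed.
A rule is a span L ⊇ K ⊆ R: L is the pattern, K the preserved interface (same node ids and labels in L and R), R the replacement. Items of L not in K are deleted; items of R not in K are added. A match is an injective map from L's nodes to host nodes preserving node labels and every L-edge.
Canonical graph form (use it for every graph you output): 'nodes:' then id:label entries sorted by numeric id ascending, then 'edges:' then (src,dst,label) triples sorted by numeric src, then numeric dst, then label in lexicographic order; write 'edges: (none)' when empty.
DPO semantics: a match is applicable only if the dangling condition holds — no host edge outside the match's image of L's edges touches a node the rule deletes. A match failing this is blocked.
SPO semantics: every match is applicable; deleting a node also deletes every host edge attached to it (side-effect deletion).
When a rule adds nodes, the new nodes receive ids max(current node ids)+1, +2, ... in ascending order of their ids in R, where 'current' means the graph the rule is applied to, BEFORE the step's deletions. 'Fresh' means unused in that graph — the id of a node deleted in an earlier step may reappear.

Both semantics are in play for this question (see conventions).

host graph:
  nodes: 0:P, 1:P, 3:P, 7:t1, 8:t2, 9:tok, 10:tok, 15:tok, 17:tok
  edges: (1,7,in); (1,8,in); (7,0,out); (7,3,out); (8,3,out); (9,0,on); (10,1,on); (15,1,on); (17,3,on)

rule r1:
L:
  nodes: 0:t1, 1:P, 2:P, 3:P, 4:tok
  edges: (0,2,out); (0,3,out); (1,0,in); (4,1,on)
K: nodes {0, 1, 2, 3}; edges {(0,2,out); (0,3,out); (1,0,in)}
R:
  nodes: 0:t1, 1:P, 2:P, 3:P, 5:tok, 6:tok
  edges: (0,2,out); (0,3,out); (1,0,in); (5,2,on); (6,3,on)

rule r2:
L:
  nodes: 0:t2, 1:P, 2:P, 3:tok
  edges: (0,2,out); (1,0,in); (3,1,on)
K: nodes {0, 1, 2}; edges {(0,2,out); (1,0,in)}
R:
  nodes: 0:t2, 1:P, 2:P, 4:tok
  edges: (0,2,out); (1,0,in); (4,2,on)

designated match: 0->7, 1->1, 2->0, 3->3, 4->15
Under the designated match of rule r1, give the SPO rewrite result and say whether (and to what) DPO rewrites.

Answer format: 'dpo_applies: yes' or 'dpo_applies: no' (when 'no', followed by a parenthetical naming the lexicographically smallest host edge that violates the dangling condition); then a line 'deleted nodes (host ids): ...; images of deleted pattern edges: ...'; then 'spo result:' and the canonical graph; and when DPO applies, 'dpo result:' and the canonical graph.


dpo_applies: yes
deleted nodes (host ids): 15; images of deleted pattern edges: (15,1,on)
spo result:
nodes: 0:P, 1:P, 3:P, 7:t1, 8:t2, 9:tok, 10:tok, 17:tok, 18:tok, 19:tok
edges: (1,7,in); (1,8,in); (7,0,out); (7,3,out); (8,3,out); (9,0,on); (10,1,on); (17,3,on); (18,0,on); (19,3,on)
dpo result:
nodes: 0:P, 1:P, 3:P, 7:t1, 8:t2, 9:tok, 10:tok, 17:tok, 18:tok, 19:tok
edges: (1,7,in); (1,8,in); (7,0,out); (7,3,out); (8,3,out); (9,0,on); (10,1,on); (17,3,on); (18,0,on); (19,3,on)


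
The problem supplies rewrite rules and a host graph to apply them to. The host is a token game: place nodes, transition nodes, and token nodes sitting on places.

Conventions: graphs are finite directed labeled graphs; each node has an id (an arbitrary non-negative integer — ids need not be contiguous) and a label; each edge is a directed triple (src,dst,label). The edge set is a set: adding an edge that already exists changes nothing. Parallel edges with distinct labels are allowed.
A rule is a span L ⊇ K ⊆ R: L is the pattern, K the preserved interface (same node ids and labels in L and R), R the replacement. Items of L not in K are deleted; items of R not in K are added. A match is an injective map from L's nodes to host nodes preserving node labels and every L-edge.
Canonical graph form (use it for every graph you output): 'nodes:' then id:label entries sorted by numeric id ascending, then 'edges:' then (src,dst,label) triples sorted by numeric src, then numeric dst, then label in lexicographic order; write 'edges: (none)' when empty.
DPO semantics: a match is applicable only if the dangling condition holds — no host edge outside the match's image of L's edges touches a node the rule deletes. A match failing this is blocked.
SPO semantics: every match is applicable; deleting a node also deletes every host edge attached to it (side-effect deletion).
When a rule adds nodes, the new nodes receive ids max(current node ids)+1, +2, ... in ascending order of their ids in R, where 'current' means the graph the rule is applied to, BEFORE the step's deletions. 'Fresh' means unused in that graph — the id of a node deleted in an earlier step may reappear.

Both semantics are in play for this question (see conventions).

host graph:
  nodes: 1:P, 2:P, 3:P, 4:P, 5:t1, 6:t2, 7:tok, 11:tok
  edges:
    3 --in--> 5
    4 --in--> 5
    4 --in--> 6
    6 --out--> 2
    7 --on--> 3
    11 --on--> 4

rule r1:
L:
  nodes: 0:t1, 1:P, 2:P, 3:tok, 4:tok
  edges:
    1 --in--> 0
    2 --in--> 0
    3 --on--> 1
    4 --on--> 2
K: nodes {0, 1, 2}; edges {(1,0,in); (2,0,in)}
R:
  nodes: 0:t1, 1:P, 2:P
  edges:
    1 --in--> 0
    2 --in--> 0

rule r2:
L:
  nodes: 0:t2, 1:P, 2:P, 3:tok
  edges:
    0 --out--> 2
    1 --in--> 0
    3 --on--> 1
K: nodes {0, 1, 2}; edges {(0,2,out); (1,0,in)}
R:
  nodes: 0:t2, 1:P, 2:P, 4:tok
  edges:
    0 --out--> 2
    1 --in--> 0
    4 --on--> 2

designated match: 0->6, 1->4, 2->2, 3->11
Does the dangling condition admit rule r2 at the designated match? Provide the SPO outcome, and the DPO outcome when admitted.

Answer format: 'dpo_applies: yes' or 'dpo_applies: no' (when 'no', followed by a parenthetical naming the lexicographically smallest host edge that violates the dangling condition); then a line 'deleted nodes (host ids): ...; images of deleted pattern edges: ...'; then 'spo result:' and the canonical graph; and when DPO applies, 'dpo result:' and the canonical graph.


dpo_applies: yes
deleted nodes (host ids): 11; images of deleted pattern edges: (11,4,on)
spo result:
nodes: 1:P, 2:P, 3:P, 4:P, 5:t1, 6:t2, 7:tok, 12:tok
edges: (3,5,in); (4,5,in); (4,6,in); (6,2,out); (7,3,on); (12,2,on)
dpo result:
nodes: 1:P, 2:P, 3:P, 4:P, 5:t1, 6:t2, 7:tok, 12:tok
edges: (3,5,in); (4,5,in); (4,6,in); (6,2,out); (7,3,on); (12,2,on)


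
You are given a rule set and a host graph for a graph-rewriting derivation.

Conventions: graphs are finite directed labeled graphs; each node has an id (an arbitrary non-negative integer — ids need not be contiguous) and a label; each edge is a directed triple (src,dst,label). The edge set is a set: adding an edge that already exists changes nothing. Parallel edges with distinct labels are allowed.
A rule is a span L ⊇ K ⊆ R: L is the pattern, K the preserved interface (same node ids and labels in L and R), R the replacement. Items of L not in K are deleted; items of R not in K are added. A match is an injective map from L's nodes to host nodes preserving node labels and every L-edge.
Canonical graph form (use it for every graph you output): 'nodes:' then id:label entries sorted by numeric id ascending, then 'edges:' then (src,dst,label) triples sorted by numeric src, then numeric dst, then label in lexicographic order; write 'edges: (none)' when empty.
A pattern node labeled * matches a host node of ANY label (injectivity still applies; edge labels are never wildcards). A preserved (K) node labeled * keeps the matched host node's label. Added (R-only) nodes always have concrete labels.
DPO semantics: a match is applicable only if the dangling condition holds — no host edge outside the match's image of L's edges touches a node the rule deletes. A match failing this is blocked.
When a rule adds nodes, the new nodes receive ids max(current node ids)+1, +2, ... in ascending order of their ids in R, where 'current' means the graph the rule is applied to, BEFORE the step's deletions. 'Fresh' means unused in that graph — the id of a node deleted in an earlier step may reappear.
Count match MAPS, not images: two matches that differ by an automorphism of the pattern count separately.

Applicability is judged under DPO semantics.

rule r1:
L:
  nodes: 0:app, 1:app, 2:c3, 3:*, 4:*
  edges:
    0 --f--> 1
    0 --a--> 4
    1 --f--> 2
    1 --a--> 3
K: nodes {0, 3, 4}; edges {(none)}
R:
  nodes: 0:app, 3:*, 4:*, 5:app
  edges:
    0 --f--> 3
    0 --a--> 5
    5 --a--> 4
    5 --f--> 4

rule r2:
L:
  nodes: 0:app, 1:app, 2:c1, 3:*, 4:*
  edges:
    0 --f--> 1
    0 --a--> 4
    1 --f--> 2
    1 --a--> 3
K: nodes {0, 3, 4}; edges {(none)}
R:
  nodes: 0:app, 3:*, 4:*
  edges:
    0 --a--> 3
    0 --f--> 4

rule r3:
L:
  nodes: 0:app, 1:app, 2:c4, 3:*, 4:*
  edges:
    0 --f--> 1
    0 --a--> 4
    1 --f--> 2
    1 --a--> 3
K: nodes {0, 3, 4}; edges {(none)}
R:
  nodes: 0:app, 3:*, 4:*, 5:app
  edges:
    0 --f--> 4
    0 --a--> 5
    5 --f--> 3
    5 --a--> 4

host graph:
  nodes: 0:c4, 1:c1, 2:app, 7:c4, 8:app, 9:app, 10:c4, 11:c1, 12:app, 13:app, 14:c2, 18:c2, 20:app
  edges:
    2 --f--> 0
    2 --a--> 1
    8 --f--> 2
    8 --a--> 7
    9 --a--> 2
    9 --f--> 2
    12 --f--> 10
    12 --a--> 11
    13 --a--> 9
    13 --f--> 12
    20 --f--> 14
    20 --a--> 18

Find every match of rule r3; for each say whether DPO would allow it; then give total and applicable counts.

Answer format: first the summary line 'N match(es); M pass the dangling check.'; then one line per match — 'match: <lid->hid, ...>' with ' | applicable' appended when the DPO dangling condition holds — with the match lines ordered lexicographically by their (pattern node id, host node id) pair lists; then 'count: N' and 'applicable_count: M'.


2 match(es); 1 pass the dangling check.
match: 0->8, 1->2, 2->0, 3->1, 4->7
match: 0->13, 1->12, 2->10, 3->11, 4->9 | applicable
count: 2
applicable_count: 1


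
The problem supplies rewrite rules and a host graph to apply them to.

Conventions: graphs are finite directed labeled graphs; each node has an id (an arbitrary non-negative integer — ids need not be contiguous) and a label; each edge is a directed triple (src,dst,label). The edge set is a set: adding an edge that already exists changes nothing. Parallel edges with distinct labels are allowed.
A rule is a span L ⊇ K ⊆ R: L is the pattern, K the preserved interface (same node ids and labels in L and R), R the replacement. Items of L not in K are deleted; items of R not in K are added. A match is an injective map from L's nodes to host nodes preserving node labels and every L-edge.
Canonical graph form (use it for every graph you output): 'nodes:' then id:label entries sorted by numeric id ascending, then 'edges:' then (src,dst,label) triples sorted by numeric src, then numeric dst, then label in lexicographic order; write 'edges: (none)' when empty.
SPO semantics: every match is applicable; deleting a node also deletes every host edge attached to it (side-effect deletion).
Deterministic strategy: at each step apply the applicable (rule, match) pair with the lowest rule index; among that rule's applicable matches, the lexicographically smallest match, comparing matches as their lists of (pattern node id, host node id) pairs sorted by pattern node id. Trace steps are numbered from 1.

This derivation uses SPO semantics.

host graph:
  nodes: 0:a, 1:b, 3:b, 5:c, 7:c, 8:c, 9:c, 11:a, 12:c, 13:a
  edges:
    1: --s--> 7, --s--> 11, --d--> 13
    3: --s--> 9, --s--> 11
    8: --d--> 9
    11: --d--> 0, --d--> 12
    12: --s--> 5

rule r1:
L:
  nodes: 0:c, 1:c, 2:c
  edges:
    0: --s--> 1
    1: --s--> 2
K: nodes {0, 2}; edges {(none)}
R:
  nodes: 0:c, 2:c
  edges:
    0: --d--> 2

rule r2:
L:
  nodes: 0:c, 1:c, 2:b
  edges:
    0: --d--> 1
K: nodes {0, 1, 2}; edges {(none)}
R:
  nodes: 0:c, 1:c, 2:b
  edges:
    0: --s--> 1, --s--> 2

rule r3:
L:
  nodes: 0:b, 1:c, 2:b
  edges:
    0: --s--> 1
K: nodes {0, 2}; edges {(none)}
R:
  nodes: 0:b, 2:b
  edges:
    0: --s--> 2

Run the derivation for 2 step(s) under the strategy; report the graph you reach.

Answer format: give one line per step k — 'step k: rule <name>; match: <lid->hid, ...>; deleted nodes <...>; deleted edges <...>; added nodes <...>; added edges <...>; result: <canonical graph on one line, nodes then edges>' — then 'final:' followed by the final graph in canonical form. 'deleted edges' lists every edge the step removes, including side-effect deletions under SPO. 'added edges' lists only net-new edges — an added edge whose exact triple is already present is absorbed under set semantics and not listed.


step 1: rule r2; match: 0->8, 1->9, 2->1; deleted nodes (none); deleted edges (8,9,d); added nodes (none); added edges (8,1,s); (8,9,s); result: nodes: 0:a, 1:b, 3:b, 5:c, 7:c, 8:c, 9:c, 11:a, 12:c, 13:a edges: (1,7,s); (1,11,s); (1,13,d); (3,9,s); (3,11,s); (8,1,s); (8,9,s); (11,0,d); (11,12,d); (12,5,s)
step 2: rule r3; match: 0->1, 1->7, 2->3; deleted nodes 7; deleted edges (1,7,s); added nodes (none); added edges (1,3,s); result: nodes: 0:a, 1:b, 3:b, 5:c, 8:c, 9:c, 11:a, 12:c, 13:a edges: (1,3,s); (1,11,s); (1,13,d); (3,9,s); (3,11,s); (8,1,s); (8,9,s); (11,0,d); (11,12,d); (12,5,s)
final:
nodes: 0:a, 1:b, 3:b, 5:c, 8:c, 9:c, 11:a, 12:c, 13:a
edges: (1,3,s); (1,11,s); (1,13,d); (3,9,s); (3,11,s); (8,1,s); (8,9,s); (11,0,d); (11,12,d); (12,5,s)


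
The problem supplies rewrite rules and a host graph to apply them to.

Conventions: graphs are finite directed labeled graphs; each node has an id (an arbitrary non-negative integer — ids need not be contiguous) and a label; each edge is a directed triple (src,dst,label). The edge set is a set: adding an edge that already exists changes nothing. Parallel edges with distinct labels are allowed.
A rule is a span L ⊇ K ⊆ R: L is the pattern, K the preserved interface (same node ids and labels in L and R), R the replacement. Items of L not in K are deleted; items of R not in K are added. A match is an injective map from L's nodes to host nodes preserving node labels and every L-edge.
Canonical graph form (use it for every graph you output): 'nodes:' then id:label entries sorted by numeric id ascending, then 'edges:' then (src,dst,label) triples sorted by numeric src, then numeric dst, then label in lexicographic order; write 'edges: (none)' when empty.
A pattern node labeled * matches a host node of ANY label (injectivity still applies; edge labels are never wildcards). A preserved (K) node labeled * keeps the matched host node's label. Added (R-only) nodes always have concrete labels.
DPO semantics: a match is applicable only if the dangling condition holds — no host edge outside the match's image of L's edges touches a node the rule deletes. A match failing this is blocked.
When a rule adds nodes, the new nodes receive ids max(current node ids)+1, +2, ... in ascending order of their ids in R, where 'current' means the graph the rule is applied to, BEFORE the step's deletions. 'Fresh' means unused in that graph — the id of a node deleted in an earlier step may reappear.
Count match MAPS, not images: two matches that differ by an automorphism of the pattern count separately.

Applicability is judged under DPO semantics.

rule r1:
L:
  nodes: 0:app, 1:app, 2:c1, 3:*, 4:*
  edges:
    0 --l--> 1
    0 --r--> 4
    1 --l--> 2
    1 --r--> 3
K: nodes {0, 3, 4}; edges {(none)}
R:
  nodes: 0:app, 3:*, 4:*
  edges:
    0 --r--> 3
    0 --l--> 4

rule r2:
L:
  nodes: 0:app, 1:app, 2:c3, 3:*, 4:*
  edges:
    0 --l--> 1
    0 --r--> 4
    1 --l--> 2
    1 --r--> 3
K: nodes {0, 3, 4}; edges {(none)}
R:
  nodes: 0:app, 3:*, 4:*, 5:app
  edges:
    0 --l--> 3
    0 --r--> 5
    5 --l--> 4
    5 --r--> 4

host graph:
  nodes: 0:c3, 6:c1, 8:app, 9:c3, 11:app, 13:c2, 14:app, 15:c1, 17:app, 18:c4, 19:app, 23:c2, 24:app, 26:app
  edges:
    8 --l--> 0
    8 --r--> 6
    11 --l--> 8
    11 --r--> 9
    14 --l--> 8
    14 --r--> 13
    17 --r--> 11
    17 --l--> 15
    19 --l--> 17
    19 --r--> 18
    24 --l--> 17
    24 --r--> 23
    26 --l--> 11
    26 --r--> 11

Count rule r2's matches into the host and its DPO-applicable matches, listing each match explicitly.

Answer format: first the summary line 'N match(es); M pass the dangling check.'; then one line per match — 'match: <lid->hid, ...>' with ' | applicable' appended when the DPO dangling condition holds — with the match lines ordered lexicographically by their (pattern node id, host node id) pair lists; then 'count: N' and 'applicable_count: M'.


2 match(es); 0 pass the dangling check.
match: 0->11, 1->8, 2->0, 3->6, 4->9
match: 0->14, 1->8, 2->0, 3->6, 4->13
count: 2
applicable_count: 0


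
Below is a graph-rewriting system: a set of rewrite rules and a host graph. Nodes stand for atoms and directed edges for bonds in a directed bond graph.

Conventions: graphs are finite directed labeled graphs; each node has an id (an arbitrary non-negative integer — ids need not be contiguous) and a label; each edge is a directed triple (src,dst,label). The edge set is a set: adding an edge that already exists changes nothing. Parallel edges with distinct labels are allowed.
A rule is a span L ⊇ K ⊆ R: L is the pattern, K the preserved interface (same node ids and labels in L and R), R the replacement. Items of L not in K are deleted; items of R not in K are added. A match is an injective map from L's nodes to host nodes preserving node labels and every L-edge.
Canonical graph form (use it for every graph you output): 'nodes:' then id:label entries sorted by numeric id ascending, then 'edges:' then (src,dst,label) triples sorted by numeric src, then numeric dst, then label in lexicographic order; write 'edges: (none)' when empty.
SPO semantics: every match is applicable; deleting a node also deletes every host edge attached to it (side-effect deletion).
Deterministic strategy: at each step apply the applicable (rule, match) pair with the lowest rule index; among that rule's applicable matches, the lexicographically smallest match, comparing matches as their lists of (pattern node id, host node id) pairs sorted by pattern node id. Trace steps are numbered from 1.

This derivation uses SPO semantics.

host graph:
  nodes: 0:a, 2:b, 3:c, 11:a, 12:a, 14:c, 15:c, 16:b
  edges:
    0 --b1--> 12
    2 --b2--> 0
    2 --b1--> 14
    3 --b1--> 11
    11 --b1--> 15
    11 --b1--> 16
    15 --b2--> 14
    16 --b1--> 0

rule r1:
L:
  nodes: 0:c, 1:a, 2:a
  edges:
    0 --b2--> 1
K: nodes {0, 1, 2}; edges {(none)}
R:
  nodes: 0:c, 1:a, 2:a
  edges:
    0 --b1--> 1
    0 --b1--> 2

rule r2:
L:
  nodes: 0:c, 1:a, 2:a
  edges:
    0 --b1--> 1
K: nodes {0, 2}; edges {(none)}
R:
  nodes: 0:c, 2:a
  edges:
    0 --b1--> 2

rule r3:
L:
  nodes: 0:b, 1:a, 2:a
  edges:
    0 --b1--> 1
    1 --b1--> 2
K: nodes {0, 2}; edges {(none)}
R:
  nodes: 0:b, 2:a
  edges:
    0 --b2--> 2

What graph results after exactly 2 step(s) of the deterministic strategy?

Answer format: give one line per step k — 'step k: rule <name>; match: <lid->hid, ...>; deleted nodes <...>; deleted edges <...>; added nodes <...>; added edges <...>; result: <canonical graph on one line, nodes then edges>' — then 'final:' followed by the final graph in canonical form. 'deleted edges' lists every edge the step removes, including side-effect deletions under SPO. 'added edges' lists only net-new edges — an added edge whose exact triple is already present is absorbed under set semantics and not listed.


step 1: rule r2; match: 0->3, 1->11, 2->0; deleted nodes 11; deleted edges (3,11,b1); (11,15,b1); (11,16,b1); added nodes (none); added edges (3,0,b1); result: nodes: 0:a, 2:b, 3:c, 12:a, 14:c, 15:c, 16:b edges: (0,12,b1); (2,0,b2); (2,14,b1); (3,0,b1); (15,14,b2); (16,0,b1)
step 2: rule r2; match: 0->3, 1->0, 2->12; deleted nodes 0; deleted edges (0,12,b1); (2,0,b2); (3,0,b1); (16,0,b1); added nodes (none); added edges (3,12,b1); result: nodes: 2:b, 3:c, 12:a, 14:c, 15:c, 16:b edges: (2,14,b1); (3,12,b1); (15,14,b2)
final:
nodes: 2:b, 3:c, 12:a, 14:c, 15:c, 16:b
edges: (2,14,b1); (3,12,b1); (15,14,b2)


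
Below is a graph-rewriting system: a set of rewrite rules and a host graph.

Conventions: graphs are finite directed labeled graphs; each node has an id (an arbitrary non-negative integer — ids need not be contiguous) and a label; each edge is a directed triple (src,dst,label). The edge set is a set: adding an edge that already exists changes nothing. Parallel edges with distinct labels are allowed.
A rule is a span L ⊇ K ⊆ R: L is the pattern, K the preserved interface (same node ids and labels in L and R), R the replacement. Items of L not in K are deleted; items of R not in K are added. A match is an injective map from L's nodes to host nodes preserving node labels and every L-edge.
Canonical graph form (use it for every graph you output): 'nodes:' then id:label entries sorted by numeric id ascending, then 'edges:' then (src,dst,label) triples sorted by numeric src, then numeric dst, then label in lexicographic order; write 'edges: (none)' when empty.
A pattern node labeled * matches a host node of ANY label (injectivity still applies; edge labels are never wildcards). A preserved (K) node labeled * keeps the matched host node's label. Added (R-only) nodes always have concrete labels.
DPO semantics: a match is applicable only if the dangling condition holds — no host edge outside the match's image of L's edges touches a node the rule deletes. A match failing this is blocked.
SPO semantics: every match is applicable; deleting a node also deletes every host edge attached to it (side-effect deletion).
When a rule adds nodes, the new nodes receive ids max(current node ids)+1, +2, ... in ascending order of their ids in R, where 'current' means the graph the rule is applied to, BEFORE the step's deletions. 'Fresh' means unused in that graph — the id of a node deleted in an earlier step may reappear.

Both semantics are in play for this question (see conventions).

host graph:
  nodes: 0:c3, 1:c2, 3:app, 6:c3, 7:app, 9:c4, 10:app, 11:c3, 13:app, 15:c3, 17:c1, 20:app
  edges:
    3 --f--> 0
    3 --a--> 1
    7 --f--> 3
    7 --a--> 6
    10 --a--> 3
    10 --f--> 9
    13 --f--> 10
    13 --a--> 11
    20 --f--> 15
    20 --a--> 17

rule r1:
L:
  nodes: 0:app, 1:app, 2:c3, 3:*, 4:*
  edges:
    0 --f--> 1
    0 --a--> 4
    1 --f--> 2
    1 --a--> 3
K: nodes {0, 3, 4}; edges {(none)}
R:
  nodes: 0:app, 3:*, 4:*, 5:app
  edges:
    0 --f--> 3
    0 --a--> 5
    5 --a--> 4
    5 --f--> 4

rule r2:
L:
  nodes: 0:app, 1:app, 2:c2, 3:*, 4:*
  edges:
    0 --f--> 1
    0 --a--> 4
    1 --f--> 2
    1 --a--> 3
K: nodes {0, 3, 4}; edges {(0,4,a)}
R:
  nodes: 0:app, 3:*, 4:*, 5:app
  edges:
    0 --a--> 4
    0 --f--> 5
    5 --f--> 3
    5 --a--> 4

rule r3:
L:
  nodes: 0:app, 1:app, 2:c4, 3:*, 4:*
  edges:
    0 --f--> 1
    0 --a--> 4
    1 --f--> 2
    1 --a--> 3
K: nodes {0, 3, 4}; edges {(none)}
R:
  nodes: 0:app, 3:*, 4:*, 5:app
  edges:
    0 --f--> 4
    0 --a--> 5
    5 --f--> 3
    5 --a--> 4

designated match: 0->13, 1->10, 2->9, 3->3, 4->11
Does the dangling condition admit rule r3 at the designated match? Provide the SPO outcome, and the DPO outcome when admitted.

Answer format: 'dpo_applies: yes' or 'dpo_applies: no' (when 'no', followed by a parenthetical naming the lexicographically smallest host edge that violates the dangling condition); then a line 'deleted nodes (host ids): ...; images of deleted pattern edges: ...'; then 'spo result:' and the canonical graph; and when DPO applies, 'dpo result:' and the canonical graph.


dpo_applies: yes
deleted nodes (host ids): 9, 10; images of deleted pattern edges: (10,3,a); (10,9,f); (13,10,f); (13,11,a)
spo result:
nodes: 0:c3, 1:c2, 3:app, 6:c3, 7:app, 11:c3, 13:app, 15:c3, 17:c1, 20:app, 21:app
edges: (3,0,f); (3,1,a); (7,3,f); (7,6,a); (13,11,f); (13,21,a); (20,15,f); (20,17,a); (21,3,f); (21,11,a)
dpo result:
nodes: 0:c3, 1:c2, 3:app, 6:c3, 7:app, 11:c3, 13:app, 15:c3, 17:c1, 20:app, 21:app
edges: (3,0,f); (3,1,a); (7,3,f); (7,6,a); (13,11,f); (13,21,a); (20,15,f); (20,17,a); (21,3,f); (21,11,a)


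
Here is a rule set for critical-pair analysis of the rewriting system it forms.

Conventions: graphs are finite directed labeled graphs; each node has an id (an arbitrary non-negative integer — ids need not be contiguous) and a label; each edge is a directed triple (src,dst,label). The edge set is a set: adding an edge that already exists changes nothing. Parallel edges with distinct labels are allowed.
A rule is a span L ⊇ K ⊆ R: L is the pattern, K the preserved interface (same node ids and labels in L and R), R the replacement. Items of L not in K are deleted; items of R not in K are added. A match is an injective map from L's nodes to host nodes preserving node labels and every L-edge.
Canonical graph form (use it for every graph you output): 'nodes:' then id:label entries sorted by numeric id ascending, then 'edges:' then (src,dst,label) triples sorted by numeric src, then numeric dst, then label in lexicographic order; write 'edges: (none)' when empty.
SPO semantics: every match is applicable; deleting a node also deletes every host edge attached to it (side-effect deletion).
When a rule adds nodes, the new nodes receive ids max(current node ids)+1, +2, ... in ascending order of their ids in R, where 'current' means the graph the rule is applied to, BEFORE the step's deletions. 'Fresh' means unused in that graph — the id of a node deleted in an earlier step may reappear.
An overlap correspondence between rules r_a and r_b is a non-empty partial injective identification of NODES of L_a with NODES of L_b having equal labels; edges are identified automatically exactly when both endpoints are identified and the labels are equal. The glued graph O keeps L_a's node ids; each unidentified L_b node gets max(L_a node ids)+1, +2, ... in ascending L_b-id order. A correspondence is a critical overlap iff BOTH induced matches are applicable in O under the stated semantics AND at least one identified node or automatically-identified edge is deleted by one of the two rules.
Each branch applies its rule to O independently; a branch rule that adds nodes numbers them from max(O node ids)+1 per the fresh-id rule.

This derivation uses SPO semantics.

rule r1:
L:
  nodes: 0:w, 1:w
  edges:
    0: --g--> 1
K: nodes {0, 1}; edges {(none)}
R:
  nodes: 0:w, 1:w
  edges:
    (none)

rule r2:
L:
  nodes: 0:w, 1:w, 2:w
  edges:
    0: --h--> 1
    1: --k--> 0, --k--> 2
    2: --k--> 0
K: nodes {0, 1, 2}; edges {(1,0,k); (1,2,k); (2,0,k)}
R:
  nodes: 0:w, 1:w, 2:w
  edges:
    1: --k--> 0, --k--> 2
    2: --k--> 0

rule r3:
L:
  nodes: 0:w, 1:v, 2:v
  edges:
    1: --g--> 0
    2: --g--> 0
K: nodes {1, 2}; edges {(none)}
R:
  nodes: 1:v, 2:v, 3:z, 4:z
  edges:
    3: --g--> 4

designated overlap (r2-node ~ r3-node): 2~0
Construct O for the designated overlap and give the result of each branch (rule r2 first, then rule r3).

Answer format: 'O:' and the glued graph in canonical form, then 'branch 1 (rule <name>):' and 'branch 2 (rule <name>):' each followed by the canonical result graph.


O:
nodes: 0:w, 1:w, 2:w, 3:v, 4:v
edges: (0,1,h); (1,0,k); (1,2,k); (2,0,k); (3,2,g); (4,2,g)
branch 1 (rule r2):
nodes: 0:w, 1:w, 2:w, 3:v, 4:v
edges: (1,0,k); (1,2,k); (2,0,k); (3,2,g); (4,2,g)
branch 2 (rule r3):
nodes: 0:w, 1:w, 3:v, 4:v, 5:z, 6:z
edges: (0,1,h); (1,0,k); (5,6,g)


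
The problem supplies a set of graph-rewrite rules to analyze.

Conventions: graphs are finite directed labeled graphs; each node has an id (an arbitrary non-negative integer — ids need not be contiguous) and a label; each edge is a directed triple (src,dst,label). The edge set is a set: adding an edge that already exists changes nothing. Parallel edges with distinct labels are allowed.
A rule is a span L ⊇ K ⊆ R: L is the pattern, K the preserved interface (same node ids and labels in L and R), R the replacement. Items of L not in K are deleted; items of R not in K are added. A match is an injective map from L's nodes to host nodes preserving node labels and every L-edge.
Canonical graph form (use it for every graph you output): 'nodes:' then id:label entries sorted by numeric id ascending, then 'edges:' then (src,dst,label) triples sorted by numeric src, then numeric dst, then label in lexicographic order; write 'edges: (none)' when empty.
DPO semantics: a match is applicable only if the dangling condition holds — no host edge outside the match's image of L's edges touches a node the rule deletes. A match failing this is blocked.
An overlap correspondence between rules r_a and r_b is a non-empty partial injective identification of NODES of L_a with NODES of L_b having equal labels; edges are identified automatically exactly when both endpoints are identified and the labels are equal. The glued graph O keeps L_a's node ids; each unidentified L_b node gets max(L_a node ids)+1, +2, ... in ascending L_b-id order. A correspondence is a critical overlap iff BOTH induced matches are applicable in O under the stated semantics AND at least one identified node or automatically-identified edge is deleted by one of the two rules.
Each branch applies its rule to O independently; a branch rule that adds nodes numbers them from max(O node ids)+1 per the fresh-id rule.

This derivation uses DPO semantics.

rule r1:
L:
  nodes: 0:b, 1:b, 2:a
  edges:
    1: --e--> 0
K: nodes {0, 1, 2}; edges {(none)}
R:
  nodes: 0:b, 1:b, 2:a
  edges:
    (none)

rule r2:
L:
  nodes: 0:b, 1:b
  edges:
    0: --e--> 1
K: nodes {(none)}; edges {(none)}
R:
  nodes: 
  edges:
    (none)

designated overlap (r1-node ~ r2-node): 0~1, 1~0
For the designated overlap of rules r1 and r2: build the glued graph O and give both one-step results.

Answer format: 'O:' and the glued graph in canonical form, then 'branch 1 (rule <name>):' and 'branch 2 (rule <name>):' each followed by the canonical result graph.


O:
nodes: 0:b, 1:b, 2:a
edges: (1,0,e)
branch 1 (rule r1):
nodes: 0:b, 1:b, 2:a
edges: (none)
branch 2 (rule r2):
nodes: 2:a
edges: (none)


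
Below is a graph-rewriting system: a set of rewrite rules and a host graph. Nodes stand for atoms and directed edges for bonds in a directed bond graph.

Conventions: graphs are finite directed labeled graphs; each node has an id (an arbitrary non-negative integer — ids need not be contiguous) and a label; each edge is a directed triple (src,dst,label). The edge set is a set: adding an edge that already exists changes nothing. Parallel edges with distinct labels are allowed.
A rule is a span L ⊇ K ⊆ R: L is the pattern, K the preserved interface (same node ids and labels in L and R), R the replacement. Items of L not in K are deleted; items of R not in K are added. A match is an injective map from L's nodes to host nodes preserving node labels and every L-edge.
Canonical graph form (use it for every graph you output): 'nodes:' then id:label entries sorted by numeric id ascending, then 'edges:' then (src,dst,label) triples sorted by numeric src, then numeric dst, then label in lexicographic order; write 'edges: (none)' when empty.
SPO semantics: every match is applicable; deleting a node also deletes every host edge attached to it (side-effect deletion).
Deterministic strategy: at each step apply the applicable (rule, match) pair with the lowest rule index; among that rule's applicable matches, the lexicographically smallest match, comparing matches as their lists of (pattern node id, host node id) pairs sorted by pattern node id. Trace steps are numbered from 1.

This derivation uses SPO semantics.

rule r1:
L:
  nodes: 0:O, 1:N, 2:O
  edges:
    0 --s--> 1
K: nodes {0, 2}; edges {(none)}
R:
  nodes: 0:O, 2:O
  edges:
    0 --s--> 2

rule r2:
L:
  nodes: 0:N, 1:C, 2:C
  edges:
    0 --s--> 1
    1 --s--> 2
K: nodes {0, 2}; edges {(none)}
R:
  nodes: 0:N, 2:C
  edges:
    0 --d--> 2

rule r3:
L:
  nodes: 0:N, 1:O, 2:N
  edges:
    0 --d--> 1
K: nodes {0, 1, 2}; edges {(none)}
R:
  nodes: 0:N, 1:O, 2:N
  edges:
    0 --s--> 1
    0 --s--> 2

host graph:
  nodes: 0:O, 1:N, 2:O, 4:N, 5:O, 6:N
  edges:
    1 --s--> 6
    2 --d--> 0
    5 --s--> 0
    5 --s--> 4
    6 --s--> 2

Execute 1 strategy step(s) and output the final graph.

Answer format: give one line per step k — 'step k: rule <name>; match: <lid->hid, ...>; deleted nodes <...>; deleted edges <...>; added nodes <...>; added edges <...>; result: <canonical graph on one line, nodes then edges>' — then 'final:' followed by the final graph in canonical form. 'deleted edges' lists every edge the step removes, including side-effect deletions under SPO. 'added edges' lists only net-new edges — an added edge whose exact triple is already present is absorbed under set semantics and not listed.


step 1: rule r1; match: 0->5, 1->4, 2->0; deleted nodes 4; deleted edges (5,4,s); added nodes (none); added edges (none); result: nodes: 0:O, 1:N, 2:O, 5:O, 6:N edges: (1,6,s); (2,0,d); (5,0,s); (6,2,s)
final:
nodes: 0:O, 1:N, 2:O, 5:O, 6:N
edges: (1,6,s); (2,0,d); (5,0,s); (6,2,s)


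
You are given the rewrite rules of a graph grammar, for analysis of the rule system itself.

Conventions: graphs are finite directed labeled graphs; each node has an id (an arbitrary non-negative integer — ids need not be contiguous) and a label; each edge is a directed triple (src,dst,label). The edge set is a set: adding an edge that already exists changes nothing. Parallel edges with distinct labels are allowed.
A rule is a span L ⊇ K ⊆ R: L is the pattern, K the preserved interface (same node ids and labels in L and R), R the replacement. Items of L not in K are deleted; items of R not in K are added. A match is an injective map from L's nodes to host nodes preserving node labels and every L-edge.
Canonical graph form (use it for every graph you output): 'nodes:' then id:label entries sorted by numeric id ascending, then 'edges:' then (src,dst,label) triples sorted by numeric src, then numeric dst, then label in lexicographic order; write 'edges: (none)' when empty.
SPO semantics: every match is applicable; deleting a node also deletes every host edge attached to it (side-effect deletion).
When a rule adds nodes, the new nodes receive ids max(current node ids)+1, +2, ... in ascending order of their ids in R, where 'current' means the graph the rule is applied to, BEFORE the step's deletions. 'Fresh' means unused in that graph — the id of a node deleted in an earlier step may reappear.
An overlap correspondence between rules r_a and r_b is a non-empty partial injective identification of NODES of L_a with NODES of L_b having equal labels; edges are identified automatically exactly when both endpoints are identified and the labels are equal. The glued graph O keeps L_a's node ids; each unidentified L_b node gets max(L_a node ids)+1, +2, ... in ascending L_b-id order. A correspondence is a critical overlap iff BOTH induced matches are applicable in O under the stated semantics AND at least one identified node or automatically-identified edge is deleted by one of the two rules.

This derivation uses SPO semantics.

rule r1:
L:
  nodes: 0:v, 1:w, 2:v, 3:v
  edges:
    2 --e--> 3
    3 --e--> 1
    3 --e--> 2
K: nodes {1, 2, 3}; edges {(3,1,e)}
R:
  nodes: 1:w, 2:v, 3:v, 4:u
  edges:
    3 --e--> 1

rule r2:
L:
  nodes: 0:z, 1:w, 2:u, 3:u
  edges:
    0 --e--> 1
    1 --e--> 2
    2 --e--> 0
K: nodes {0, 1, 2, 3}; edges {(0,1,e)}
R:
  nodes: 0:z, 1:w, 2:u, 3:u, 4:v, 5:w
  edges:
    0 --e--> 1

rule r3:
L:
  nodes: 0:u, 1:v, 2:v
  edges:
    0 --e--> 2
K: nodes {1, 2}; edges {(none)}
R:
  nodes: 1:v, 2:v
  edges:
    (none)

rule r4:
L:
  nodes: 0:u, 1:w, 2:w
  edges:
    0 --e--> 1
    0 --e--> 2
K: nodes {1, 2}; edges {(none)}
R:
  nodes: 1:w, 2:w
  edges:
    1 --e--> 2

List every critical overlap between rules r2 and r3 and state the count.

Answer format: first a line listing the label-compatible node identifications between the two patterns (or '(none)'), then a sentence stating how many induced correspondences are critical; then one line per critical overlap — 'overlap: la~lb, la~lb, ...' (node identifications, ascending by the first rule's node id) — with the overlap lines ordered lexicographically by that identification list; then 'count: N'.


label-compatible node identifications between L(r2) and L(r3): 2~0, 3~0
2 of the induced correspondences are critical overlaps of r2 and r3.
overlap: 2~0
overlap: 3~0
count: 2


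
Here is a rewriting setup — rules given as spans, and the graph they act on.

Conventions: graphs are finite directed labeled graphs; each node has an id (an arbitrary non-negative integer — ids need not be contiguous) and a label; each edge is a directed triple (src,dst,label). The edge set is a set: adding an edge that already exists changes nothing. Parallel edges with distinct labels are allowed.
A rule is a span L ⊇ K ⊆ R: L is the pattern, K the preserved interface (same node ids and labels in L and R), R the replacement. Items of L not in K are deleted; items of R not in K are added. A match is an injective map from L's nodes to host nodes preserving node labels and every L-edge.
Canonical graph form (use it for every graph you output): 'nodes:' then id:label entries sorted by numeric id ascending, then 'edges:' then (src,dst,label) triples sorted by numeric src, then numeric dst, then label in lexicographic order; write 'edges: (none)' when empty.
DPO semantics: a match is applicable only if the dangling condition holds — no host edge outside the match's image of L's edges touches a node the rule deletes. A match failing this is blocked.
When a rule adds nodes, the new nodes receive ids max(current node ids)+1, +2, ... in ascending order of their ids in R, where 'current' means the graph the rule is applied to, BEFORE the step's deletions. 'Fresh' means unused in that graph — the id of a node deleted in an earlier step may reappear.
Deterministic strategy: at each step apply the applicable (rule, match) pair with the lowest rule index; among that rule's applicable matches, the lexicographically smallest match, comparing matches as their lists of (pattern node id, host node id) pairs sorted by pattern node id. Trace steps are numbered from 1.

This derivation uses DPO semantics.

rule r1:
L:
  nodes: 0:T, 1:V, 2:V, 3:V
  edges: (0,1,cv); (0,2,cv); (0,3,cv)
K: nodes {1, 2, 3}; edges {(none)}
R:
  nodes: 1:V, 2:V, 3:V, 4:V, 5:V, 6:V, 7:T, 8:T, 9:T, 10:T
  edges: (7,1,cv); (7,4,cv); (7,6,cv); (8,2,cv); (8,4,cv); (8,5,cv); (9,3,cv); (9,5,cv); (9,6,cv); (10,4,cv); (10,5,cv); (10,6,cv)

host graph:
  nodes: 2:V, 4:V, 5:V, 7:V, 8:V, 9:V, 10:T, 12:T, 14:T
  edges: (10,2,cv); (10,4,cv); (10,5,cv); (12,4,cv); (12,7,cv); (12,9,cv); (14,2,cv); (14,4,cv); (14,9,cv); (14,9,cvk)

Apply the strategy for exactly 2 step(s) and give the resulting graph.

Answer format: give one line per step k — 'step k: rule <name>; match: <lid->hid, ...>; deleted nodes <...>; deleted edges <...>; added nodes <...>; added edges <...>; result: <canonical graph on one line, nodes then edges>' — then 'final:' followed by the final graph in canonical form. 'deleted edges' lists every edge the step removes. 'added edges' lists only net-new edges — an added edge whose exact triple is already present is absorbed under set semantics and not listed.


step 1: rule r1; match: 0->10, 1->2, 2->4, 3->5; deleted nodes 10; deleted edges (10,2,cv); (10,4,cv); (10,5,cv); added nodes 15, 16, 17, 18, 19, 20, 21; added edges (18,2,cv); (18,15,cv); (18,17,cv); (19,4,cv); (19,15,cv); (19,16,cv); (20,5,cv); (20,16,cv); (20,17,cv); (21,15,cv); (21,16,cv); (21,17,cv); result: nodes: 2:V, 4:V, 5:V, 7:V, 8:V, 9:V, 12:T, 14:T, 15:V, 16:V, 17:V, 18:T, 19:T, 20:T, 21:T edges: (12,4,cv); (12,7,cv); (12,9,cv); (14,2,cv); (14,4,cv); (14,9,cv); (14,9,cvk); (18,2,cv); (18,15,cv); (18,17,cv); (19,4,cv); (19,15,cv); (19,16,cv); (20,5,cv); (20,16,cv); (20,17,cv); (21,15,cv); (21,16,cv); (21,17,cv)
step 2: rule r1; match: 0->12, 1->4, 2->7, 3->9; deleted nodes 12; deleted edges (12,4,cv); (12,7,cv); (12,9,cv); added nodes 22, 23, 24, 25, 26, 27, 28; added edges (25,4,cv); (25,22,cv); (25,24,cv); (26,7,cv); (26,22,cv); (26,23,cv); (27,9,cv); (27,23,cv); (27,24,cv); (28,22,cv); (28,23,cv); (28,24,cv); result: nodes: 2:V, 4:V, 5:V, 7:V, 8:V, 9:V, 14:T, 15:V, 16:V, 17:V, 18:T, 19:T, 20:T, 21:T, 22:V, 23:V, 24:V, 25:T, 26:T, 27:T, 28:T edges: (14,2,cv); (14,4,cv); (14,9,cv); (14,9,cvk); (18,2,cv); (18,15,cv); (18,17,cv); (19,4,cv); (19,15,cv); (19,16,cv); (20,5,cv); (20,16,cv); (20,17,cv); (21,15,cv); (21,16,cv); (21,17,cv); (25,4,cv); (25,22,cv); (25,24,cv); (26,7,cv); (26,22,cv); (26,23,cv); (27,9,cv); (27,23,cv); (27,24,cv); (28,22,cv); (28,23,cv); (28,24,cv)
final:
nodes: 2:V, 4:V, 5:V, 7:V, 8:V, 9:V, 14:T, 15:V, 16:V, 17:V, 18:T, 19:T, 20:T, 21:T, 22:V, 23:V, 24:V, 25:T, 26:T, 27:T, 28:T
edges: (14,2,cv); (14,4,cv); (14,9,cv); (14,9,cvk); (18,2,cv); (18,15,cv); (18,17,cv); (19,4,cv); (19,15,cv); (19,16,cv); (20,5,cv); (20,16,cv); (20,17,cv); (21,15,cv); (21,16,cv); (21,17,cv); (25,4,cv); (25,22,cv); (25,24,cv); (26,7,cv); (26,22,cv); (26,23,cv); (27,9,cv); (27,23,cv); (27,24,cv); (28,22,cv); (28,23,cv); (28,24,cv)
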